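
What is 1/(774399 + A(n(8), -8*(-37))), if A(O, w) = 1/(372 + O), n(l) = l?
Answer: 380/294271621 ≈ 1.2913e-6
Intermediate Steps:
1/(774399 + A(n(8), -8*(-37))) = 1/(774399 + 1/(372 + 8)) = 1/(774399 + 1/380) = 1/(294271621/380) = 380/294271621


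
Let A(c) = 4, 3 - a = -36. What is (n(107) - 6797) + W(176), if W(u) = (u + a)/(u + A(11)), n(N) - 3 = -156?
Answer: -250157/36 ≈ -6948.8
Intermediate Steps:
a = 39 (a = 3 - 1*(-36) = 3 + 36 = 39)
n(N) = -153 (n(N) = 3 - 156 = -153)
W(u) = (39 + u)/(4 + u) (W(u) = (u + 39)/(u + 4) = (39 + u)/(4 + u))
(n(107) - 6797) + W(176) = (-153 - 6797) + (39 + 176)/(4 + 176) = -6950 + 215/180 = -6950 + (1/180)*215 = -6950 + 43/36 = -250157/36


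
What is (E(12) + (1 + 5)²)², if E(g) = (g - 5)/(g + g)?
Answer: 758641/576 ≈ 1317.1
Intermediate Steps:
E(g) = (-5 + g)/(2*g) (E(g) = (-5 + g)/((2*g)) = (-5 + g)*(1/(2*g)) = (-5 + g)/(2*g))
(E(12) + (1 + 5)²)² = ((½)*(-5 + 12)/12 + (1 + 5)²)² = ((½)*(1/12)*7 + 6²)² = (7/24 + 36)² = (871/24)² = 758641/576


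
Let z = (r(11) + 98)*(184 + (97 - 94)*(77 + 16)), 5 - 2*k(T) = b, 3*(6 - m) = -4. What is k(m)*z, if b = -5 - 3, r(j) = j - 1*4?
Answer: 631995/2 ≈ 3.1600e+5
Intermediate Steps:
m = 22/3 (m = 6 - ⅓*(-4) = 6 + 4/3 = 22/3 ≈ 7.3333)
r(j) = -4 + j (r(j) = j - 4 = -4 + j)
b = -8
k(T) = 13/2 (k(T) = 5/2 - ½*(-8) = 5/2 + 4 = 13/2)
z = 48615 (z = ((-4 + 11) + 98)*(184 + (97 - 94)*(77 + 16)) = (7 + 98)*(184 + 3*93) = 105*(184 + 279) = 105*463 = 48615)
k(m)*z = (13/2)*48615 = 631995/2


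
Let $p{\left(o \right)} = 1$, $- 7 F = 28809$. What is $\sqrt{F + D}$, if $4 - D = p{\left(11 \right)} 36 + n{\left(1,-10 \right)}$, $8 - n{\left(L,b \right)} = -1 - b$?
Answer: $\frac{i \sqrt{203182}}{7} \approx 64.394 i$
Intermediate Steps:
$F = - \frac{28809}{7}$ ($F = \left(- \frac{1}{7}\right) 28809 = - \frac{28809}{7} \approx -4115.6$)
$n{\left(L,b \right)} = 9 + b$ ($n{\left(L,b \right)} = 8 - \left(-1 - b\right) = 8 + \left(1 + b\right) = 9 + b$)
$D = -31$ ($D = 4 - \left(1 \cdot 36 + \left(9 - 10\right)\right) = 4 - \left(36 - 1\right) = 4 - 35 = -31$)
$\sqrt{F + D} = \sqrt{- \frac{28809}{7} - 31} = \sqrt{- \frac{29026}{7}} = \frac{i \sqrt{203182}}{7}$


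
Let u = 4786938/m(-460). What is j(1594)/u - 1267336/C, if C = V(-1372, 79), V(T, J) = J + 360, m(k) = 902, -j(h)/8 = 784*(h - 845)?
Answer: -3963427897576/1050732891 ≈ -3772.1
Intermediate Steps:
j(h) = 5299840 - 6272*h (j(h) = -6272*(h - 845) = -6272*(-845 + h) = -8*(-662480 + 784*h) = 5299840 - 6272*h)
u = 2393469/451 (u = 4786938/902 = 4786938*(1/902) = 2393469/451 ≈ 5307.0)
V(T, J) = 360 + J
C = 439 (C = 360 + 79 = 439)
j(1594)/u - 1267336/C = (5299840 - 6272*1594)/(2393469/451) - 1267336/439 = (5299840 - 9997568)*(451/2393469) - 1267336*1/439 = -4697728*451/2393469 - 1267336/439 = -2118675328/2393469 - 1267336/439 = -3963427897576/1050732891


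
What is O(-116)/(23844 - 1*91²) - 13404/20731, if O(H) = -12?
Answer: -208855224/322636553 ≈ -0.64734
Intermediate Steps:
O(-116)/(23844 - 1*91²) - 13404/20731 = -12/(23844 - 1*91²) - 13404/20731 = -12/(23844 - 1*8281) - 13404*1/20731 = -12/(23844 - 8281) - 13404/20731 = -12/15563 - 13404/20731 = -208855224/322636553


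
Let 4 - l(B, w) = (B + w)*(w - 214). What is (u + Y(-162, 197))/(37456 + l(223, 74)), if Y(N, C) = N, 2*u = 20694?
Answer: 2037/15808 ≈ 0.12886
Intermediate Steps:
u = 10347 (u = (½)*20694 = 10347)
l(B, w) = 4 - (-214 + w)*(B + w) (l(B, w) = 4 - (B + w)*(w - 214) = 4 - (B + w)*(-214 + w) = 4 - (-214 + w)*(B + w))
(u + Y(-162, 197))/(37456 + l(223, 74)) = (10347 - 162)/(37456 + (4 - 1*74² + 214*223 + 214*74 - 1*223*74)) = 10185/(37456 + (4 - 1*5476 + 47722 + 15836 - 16502)) = 10185/(37456 + (4 - 5476 + 47722 + 15836 - 16502)) = 10185/(37456 + 41584) = 10185/79040 = 10185*(1/79040) = 2037/15808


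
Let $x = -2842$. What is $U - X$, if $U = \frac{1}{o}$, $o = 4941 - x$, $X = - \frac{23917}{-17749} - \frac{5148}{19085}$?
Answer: $- \frac{258282796014}{239673710245} \approx -1.0776$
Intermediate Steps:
$X = \frac{33189463}{30794515}$ ($X = \left(-23917\right) \left(- \frac{1}{17749}\right) - \frac{468}{1735} = \frac{23917}{17749} - \frac{468}{1735} = \frac{33189463}{30794515} \approx 1.0778$)
$o = 7783$ ($o = 4941 - -2842 = 4941 + 2842 = 7783$)
$U = \frac{1}{7783} \approx 0.00012849$
$U - X = \frac{1}{7783} - \frac{33189463}{30794515} = - \frac{258282796014}{239673710245}$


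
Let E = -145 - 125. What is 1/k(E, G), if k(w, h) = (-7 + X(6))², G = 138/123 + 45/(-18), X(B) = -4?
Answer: 1/121 ≈ 0.0082645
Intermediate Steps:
G = -113/82 (G = 138*(1/123) + 45*(-1/18) = 46/41 - 5/2 = -113/82 ≈ -1.3780)
E = -270
k(w, h) = 121 (k(w, h) = (-7 - 4)² = (-11)² = 121)
1/k(E, G) = 1/121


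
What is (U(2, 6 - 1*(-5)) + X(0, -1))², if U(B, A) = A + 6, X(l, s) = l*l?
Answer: 289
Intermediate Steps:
X(l, s) = l²
U(B, A) = 6 + A
(U(2, 6 - 1*(-5)) + X(0, -1))² = ((6 + (6 - 1*(-5))) + 0²)² = ((6 + (6 + 5)) + 0)² = ((6 + 11) + 0)² = (17 + 0)² = 17² = 289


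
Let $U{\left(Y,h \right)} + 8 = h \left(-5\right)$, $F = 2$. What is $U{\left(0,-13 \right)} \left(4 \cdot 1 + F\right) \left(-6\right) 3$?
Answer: $-6156$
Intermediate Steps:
$U{\left(Y,h \right)} = -8 - 5 h$ ($U{\left(Y,h \right)} = -8 + h \left(-5\right) = -8 - 5 h$)
$U{\left(0,-13 \right)} \left(4 \cdot 1 + F\right) \left(-6\right) 3 = \left(-8 - -65\right) \left(4 \cdot 1 + 2\right) \left(-6\right) 3 = \left(-8 + 65\right) \left(4 + 2\right) \left(-6\right) 3 = 57 \cdot 6 \left(-6\right) 3 = 57 \left(\left(-36\right) 3\right) = 57 \left(-108\right) = -6156$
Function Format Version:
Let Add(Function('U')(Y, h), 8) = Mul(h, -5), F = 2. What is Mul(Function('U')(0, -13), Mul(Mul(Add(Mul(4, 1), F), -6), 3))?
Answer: -6156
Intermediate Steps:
Function('U')(Y, h) = Add(-8, Mul(-5, h)) (Function('U')(Y, h) = Add(-8, Mul(h, -5)) = Add(-8, Mul(-5, h)))
Mul(Function('U')(0, -13), Mul(Mul(Add(Mul(4, 1), F), -6), 3)) = Mul(Add(-8, Mul(-5, -13)), Mul(Mul(Add(Mul(4, 1), 2), -6), 3)) = Mul(Add(-8, 65), Mul(Mul(Add(4, 2), -6), 3)) = Mul(57, Mul(Mul(6, -6), 3)) = Mul(57, Mul(-36, 3)) = Mul(57, -108) = -6156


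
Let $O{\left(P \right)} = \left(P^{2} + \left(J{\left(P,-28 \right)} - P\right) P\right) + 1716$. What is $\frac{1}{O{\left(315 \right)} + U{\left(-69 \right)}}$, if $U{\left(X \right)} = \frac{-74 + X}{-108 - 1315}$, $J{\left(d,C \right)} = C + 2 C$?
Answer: $- \frac{1423}{35210569} \approx -4.0414 \cdot 10^{-5}$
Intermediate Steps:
$J{\left(d,C \right)} = 3 C$
$U{\left(X \right)} = \frac{74}{1423} - \frac{X}{1423}$ ($U{\left(X \right)} = \frac{-74 + X}{-1423} = \left(-74 + X\right) \left(- \frac{1}{1423}\right) = \frac{74}{1423} - \frac{X}{1423}$)
$O{\left(P \right)} = 1716 + P^{2} + P \left(-84 - P\right)$ ($O{\left(P \right)} = \left(P^{2} + \left(3 \left(-28\right) - P\right) P\right) + 1716 = \left(P^{2} + \left(-84 - P\right) P\right) + 1716 = \left(P^{2} + P \left(-84 - P\right)\right) + 1716 = 1716 + P^{2} + P \left(-84 - P\right)$)
$\frac{1}{O{\left(315 \right)} + U{\left(-69 \right)}} = \frac{1}{\left(1716 - 26460\right) + \left(\frac{74}{1423} - - \frac{69}{1423}\right)} = \frac{1}{\left(1716 - 26460\right) + \left(\frac{74}{1423} + \frac{69}{1423}\right)} = \frac{1}{-24744 + \frac{143}{1423}} = \frac{1}{- \frac{35210569}{1423}} = - \frac{1423}{35210569}$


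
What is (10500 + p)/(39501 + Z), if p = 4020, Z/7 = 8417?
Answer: 726/4921 ≈ 0.14753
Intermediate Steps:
Z = 58919 (Z = 7*8417 = 58919)
(10500 + p)/(39501 + Z) = (10500 + 4020)/(39501 + 58919) = 14520/98420 = 14520*(1/98420) = 726/4921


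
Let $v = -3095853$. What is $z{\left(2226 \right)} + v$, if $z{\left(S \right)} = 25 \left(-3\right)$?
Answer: $-3095928$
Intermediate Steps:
$z{\left(S \right)} = -75$
$z{\left(2226 \right)} + v = -75 - 3095853 = -3095928$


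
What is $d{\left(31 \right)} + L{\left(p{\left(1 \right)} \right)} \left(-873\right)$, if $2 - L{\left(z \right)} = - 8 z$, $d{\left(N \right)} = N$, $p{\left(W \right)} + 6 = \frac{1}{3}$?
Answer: $37861$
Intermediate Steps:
$p{\left(W \right)} = - \frac{17}{3}$ ($p{\left(W \right)} = -6 + \frac{1}{3} = - \frac{17}{3}$)
$L{\left(z \right)} = 2 + 8 z$ ($L{\left(z \right)} = 2 - - 8 z = 2 + 8 z$)
$d{\left(31 \right)} + L{\left(p{\left(1 \right)} \right)} \left(-873\right) = 31 + \left(2 + 8 \left(- \frac{17}{3}\right)\right) \left(-873\right) = 31 + \left(2 - \frac{136}{3}\right) \left(-873\right) = 31 - -37830 = 31 + 37830 = 37861$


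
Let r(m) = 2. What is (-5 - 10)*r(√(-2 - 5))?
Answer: -30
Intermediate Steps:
(-5 - 10)*r(√(-2 - 5)) = (-5 - 10)*2 = -15*2 = -30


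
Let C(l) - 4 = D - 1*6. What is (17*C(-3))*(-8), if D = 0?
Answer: 272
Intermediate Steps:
C(l) = -2 (C(l) = 4 + (0 - 1*6) = 4 + (0 - 6) = 4 - 6 = -2)
(17*C(-3))*(-8) = (17*(-2))*(-8) = -34*(-8) = 272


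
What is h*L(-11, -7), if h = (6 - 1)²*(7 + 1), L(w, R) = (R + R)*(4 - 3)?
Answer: -2800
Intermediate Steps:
L(w, R) = 2*R (L(w, R) = (2*R)*1 = 2*R)
h = 200 (h = 5²*8 = 25*8 = 200)
h*L(-11, -7) = 200*(2*(-7)) = 200*(-14) = -2800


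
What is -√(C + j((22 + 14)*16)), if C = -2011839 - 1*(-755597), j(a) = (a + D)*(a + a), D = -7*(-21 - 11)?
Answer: -I*√334642 ≈ -578.48*I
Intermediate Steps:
D = 224 (D = -7*(-32) = 224)
j(a) = 2*a*(224 + a) (j(a) = (a + 224)*(a + a) = (224 + a)*(2*a) = 2*a*(224 + a))
C = -1256242 (C = -2011839 + 755597 = -1256242)
-√(C + j((22 + 14)*16)) = -√(-1256242 + 2*((22 + 14)*16)*(224 + (22 + 14)*16)) = -√(-1256242 + 2*(36*16)*(224 + 36*16)) = -√(-1256242 + 2*576*(224 + 576)) = -√(-1256242 + 2*576*800) = -√(-1256242 + 921600) = -√(-334642) = -I*√334642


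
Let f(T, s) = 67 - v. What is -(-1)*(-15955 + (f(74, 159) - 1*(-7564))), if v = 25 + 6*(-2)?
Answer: -8337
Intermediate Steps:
v = 13 (v = 25 - 12 = 13)
f(T, s) = 54 (f(T, s) = 67 - 1*13 = 67 - 13 = 54)
-(-1)*(-15955 + (f(74, 159) - 1*(-7564))) = -(-1)*(-15955 + (54 - 1*(-7564))) = -(-1)*(-15955 + (54 + 7564)) = -(-1)*(-15955 + 7618) = -(-1)*(-8337) = -1*8337 = -8337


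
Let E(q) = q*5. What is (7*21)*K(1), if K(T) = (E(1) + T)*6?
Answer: 5292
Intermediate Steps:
E(q) = 5*q
K(T) = 30 + 6*T (K(T) = (5*1 + T)*6 = (5 + T)*6 = 30 + 6*T)
(7*21)*K(1) = (7*21)*(30 + 6*1) = 147*(30 + 6) = 147*36 = 5292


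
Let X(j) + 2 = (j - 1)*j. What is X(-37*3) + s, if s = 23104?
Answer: 35534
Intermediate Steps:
X(j) = -2 + j*(-1 + j) (X(j) = -2 + (j - 1)*j = -2 + (-1 + j)*j = -2 + j*(-1 + j))
X(-37*3) + s = (-2 + (-37*3)**2 - (-37)*3) + 23104 = (-2 + (-111)**2 - 1*(-111)) + 23104 = (-2 + 12321 + 111) + 23104 = 12430 + 23104 = 35534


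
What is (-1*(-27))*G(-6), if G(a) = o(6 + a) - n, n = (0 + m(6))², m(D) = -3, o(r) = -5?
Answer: -378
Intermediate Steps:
n = 9 (n = (0 - 3)² = (-3)² = 9)
G(a) = -14 (G(a) = -5 - 1*9 = -5 - 9 = -14)
(-1*(-27))*G(-6) = -1*(-27)*(-14) = 27*(-14) = -378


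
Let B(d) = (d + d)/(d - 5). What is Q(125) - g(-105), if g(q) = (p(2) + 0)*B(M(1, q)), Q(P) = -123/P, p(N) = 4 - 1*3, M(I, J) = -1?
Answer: -494/375 ≈ -1.3173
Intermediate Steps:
p(N) = 1 (p(N) = 4 - 3 = 1)
B(d) = 2*d/(-5 + d) (B(d) = (2*d)/(-5 + d) = 2*d/(-5 + d))
g(q) = ⅓ (g(q) = (1 + 0)*(2*(-1)/(-5 - 1)) = 1*(2*(-1)/(-6)) = 1*(2*(-1)*(-⅙)) = 1*(⅓) = ⅓)
Q(125) - g(-105) = -123/125 - 1*⅓ = -123*1/125 - ⅓ = -123/125 - ⅓ = -494/375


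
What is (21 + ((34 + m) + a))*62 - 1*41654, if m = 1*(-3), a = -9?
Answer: -38988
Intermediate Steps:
m = -3
(21 + ((34 + m) + a))*62 - 1*41654 = (21 + ((34 - 3) - 9))*62 - 1*41654 = (21 + (31 - 9))*62 - 41654 = (21 + 22)*62 - 41654 = 43*62 - 41654 = 2666 - 41654 = -38988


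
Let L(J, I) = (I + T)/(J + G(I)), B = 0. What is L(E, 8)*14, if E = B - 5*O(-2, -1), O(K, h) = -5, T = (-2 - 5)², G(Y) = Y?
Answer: 266/11 ≈ 24.182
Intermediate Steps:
T = 49 (T = (-7)² = 49)
E = 25 (E = 0 - 5*(-5) = 0 + 25 = 25)
L(J, I) = (49 + I)/(I + J) (L(J, I) = (I + 49)/(J + I) = (49 + I)/(I + J))
L(E, 8)*14 = ((49 + 8)/(8 + 25))*14 = (57/33)*14 = ((1/33)*57)*14 = (19/11)*14 = 266/11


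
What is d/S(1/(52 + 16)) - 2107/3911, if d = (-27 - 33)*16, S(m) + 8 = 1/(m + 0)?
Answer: -64683/3911 ≈ -16.539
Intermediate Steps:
S(m) = -8 + 1/m (S(m) = -8 + 1/(m + 0) = -8 + 1/m)
d = -960 (d = -60*16 = -960)
d/S(1/(52 + 16)) - 2107/3911 = -960/(-8 + 1/(1/(52 + 16))) - 2107/3911 = -960/(-8 + 1/(1/68)) - 2107*1/3911 = -960/(-8 + 1/(1/68)) - 2107/3911 = -960/(-8 + 68) - 2107/3911 = -960/60 - 2107/3911 = -960*1/60 - 2107/3911 = -16 - 2107/3911 = -64683/3911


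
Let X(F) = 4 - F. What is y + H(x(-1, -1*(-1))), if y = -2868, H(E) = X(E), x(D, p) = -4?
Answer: -2860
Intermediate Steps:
H(E) = 4 - E
y + H(x(-1, -1*(-1))) = -2868 + (4 - 1*(-4)) = -2868 + (4 + 4) = -2868 + 8 = -2860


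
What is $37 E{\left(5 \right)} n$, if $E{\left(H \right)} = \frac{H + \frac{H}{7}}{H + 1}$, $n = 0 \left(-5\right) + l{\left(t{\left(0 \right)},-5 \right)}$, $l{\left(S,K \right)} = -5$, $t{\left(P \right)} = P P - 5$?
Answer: $- \frac{3700}{21} \approx -176.19$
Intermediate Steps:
$t{\left(P \right)} = -5 + P^{2}$ ($t{\left(P \right)} = P^{2} - 5 = -5 + P^{2}$)
$n = -5$ ($n = 0 \left(-5\right) - 5 = 0 - 5 = -5$)
$E{\left(H \right)} = \frac{8 H}{7 \left(1 + H\right)}$ ($E{\left(H \right)} = \frac{H + H \frac{1}{7}}{1 + H} = \frac{H + \frac{H}{7}}{1 + H} = \frac{\frac{8}{7} H}{1 + H} = \frac{8 H}{7 \left(1 + H\right)}$)
$37 E{\left(5 \right)} n = 37 \cdot \frac{8}{7} \cdot 5 \frac{1}{1 + 5} \left(-5\right) = 37 \cdot \frac{8}{7} \cdot 5 \cdot \frac{1}{6} \left(-5\right) = 37 \cdot \frac{20}{21} \left(-5\right) = \frac{740}{21} \left(-5\right) = - \frac{3700}{21}$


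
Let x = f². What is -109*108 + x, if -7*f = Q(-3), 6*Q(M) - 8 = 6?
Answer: -105947/9 ≈ -11772.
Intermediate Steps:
Q(M) = 7/3 (Q(M) = 4/3 + (⅙)*6 = 4/3 + 1 = 7/3)
f = -⅓ (f = -⅐*7/3 = -⅓ ≈ -0.33333)
x = ⅑ (x = (-⅓)² = ⅑ ≈ 0.11111)
-109*108 + x = -109*108 + ⅑ = -11772 + ⅑ = -105947/9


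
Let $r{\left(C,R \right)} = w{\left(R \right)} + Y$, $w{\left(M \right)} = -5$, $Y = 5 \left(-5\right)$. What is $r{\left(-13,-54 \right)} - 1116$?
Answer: $-1146$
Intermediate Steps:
$Y = -25$
$r{\left(C,R \right)} = -30$ ($r{\left(C,R \right)} = -5 - 25 = -30$)
$r{\left(-13,-54 \right)} - 1116 = -30 - 1116 = -1146$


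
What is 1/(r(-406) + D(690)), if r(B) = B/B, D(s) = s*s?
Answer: 1/476101 ≈ 2.1004e-6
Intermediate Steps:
D(s) = s**2
r(B) = 1
1/(r(-406) + D(690)) = 1/(1 + 690**2) = 1/(1 + 476100) = 1/476101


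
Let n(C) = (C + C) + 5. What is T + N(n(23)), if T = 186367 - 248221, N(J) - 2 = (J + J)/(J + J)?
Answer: -61851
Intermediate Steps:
n(C) = 5 + 2*C (n(C) = 2*C + 5 = 5 + 2*C)
N(J) = 3 (N(J) = 2 + (J + J)/(J + J) = 2 + (2*J)/((2*J)) = 2 + (2*J)*(1/(2*J)) = 2 + 1 = 3)
T = -61854
T + N(n(23)) = -61854 + 3 = -61851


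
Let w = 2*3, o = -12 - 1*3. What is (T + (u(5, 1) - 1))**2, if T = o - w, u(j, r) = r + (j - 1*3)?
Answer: 361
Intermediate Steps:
o = -15 (o = -12 - 3 = -15)
u(j, r) = -3 + j + r (u(j, r) = r + (j - 3) = r + (-3 + j) = -3 + j + r)
w = 6
T = -21 (T = -15 - 1*6 = -15 - 6 = -21)
(T + (u(5, 1) - 1))**2 = (-21 + ((-3 + 5 + 1) - 1))**2 = (-21 + (3 - 1))**2 = (-21 + 2)**2 = (-19)**2 = 361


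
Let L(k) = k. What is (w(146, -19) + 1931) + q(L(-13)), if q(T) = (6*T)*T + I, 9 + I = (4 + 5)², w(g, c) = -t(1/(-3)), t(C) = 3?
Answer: 3014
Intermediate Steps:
w(g, c) = -3 (w(g, c) = -1*3 = -3)
I = 72 (I = -9 + (4 + 5)² = -9 + 9² = -9 + 81 = 72)
q(T) = 72 + 6*T² (q(T) = (6*T)*T + 72 = 6*T² + 72 = 72 + 6*T²)
(w(146, -19) + 1931) + q(L(-13)) = (-3 + 1931) + (72 + 6*(-13)²) = 1928 + (72 + 6*169) = 1928 + (72 + 1014) = 1928 + 1086 = 3014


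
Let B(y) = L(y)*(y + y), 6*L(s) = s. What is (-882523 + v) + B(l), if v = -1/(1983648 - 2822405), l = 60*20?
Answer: -337618983910/838757 ≈ -4.0252e+5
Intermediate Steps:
l = 1200
L(s) = s/6
B(y) = y²/3 (B(y) = (y/6)*(y + y) = (y/6)*(2*y) = y²/3)
v = 1/838757 (v = -1/(-838757) = -1*(-1/838757) = 1/838757 ≈ 1.1922e-6)
(-882523 + v) + B(l) = (-882523 + 1/838757) + (⅓)*1200² = -740222343910/838757 + (⅓)*1440000 = -740222343910/838757 + 480000 = -337618983910/838757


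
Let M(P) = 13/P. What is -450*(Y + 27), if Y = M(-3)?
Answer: -10200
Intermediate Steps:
Y = -13/3 (Y = 13/(-3) = 13*(-⅓) = -13/3 ≈ -4.3333)
-450*(Y + 27) = -450*(-13/3 + 27) = -450*68/3 = -10200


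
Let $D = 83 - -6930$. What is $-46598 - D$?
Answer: $-53611$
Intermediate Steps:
$D = 7013$ ($D = 83 + 6930 = 7013$)
$-46598 - D = -46598 - 7013 = -53611$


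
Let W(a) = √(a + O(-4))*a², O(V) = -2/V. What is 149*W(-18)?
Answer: 24138*I*√70 ≈ 2.0195e+5*I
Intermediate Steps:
W(a) = a²*√(½ + a) (W(a) = √(a - 2/(-4))*a² = √(a - 2*(-¼))*a² = √(a + ½)*a² = √(½ + a)*a² = a²*√(½ + a))
149*W(-18) = 149*((½)*(-18)²*√(2 + 4*(-18))) = 149*((½)*324*√(2 - 72)) = 149*((½)*324*√(-70)) = 149*((½)*324*(I*√70)) = 149*(162*I*√70) = 24138*I*√70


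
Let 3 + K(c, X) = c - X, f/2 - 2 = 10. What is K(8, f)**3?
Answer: -6859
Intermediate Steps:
f = 24 (f = 4 + 2*10 = 4 + 20 = 24)
K(c, X) = -3 + c - X (K(c, X) = -3 + (c - X) = -3 + c - X)
K(8, f)**3 = (-3 + 8 - 1*24)**3 = (-3 + 8 - 24)**3 = (-19)**3 = -6859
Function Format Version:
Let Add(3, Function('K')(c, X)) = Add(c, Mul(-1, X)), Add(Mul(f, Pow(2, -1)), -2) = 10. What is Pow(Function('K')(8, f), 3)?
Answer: -6859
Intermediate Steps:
f = 24 (f = Add(4, Mul(2, 10)) = Add(4, 20) = 24)
Function('K')(c, X) = Add(-3, c, Mul(-1, X)) (Function('K')(c, X) = Add(-3, Add(c, Mul(-1, X))) = Add(-3, c, Mul(-1, X)))
Pow(Function('K')(8, f), 3) = Pow(Add(-3, 8, Mul(-1, 24)), 3) = Pow(Add(-3, 8, -24), 3) = Pow(-19, 3) = -6859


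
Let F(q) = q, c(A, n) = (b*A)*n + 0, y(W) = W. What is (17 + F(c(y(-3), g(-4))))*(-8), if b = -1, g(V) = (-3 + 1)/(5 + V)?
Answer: -88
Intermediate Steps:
g(V) = -2/(5 + V)
c(A, n) = -A*n (c(A, n) = (-A)*n + 0 = -A*n + 0 = -A*n)
(17 + F(c(y(-3), g(-4))))*(-8) = (17 - 1*(-3)*(-2/(5 - 4)))*(-8) = (17 - 1*(-3)*(-2/1))*(-8) = (17 - 1*(-3)*(-2*1))*(-8) = (17 - 1*(-3)*(-2))*(-8) = (17 - 6)*(-8) = 11*(-8) = -88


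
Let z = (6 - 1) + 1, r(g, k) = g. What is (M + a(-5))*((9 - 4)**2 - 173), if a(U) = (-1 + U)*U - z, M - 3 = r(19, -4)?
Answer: -6808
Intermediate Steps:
M = 22 (M = 3 + 19 = 22)
z = 6 (z = 5 + 1 = 6)
a(U) = -6 + U*(-1 + U) (a(U) = (-1 + U)*U - 1*6 = U*(-1 + U) - 6 = -6 + U*(-1 + U))
(M + a(-5))*((9 - 4)**2 - 173) = (22 + (-6 + (-5)**2 - 1*(-5)))*((9 - 4)**2 - 173) = (22 + (-6 + 25 + 5))*(5**2 - 173) = (22 + 24)*(25 - 173) = 46*(-148) = -6808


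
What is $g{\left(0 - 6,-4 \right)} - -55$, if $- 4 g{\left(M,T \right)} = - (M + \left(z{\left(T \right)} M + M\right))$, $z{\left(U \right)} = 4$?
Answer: $46$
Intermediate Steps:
$g{\left(M,T \right)} = \frac{3 M}{2}$ ($g{\left(M,T \right)} = - \frac{\left(-1\right) \left(M + \left(4 M + M\right)\right)}{4} = - \frac{\left(-1\right) \left(M + 5 M\right)}{4} = - \frac{\left(-1\right) 6 M}{4} = - \frac{\left(-6\right) M}{4} = \frac{3 M}{2}$)
$g{\left(0 - 6,-4 \right)} - -55 = \frac{3 \left(0 - 6\right)}{2} - -55 = \frac{3}{2} \left(-6\right) + 55 = -9 + 55 = 46$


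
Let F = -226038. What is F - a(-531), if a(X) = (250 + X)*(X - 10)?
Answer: -378059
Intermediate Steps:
a(X) = (-10 + X)*(250 + X) (a(X) = (250 + X)*(-10 + X) = (-10 + X)*(250 + X))
F - a(-531) = -226038 - (-2500 + (-531)² + 240*(-531)) = -226038 - (-2500 + 281961 - 127440) = -226038 - 1*152021 = -226038 - 152021 = -378059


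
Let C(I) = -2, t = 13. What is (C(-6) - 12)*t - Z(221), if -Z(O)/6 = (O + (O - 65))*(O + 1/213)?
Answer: 35480874/71 ≈ 4.9973e+5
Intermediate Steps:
Z(O) = -6*(-65 + 2*O)*(1/213 + O) (Z(O) = -6*(O + (O - 65))*(O + 1/213) = -6*(O + (-65 + O))*(O + 1/213) = -6*(-65 + 2*O)*(1/213 + O))
(C(-6) - 12)*t - Z(221) = (-2 - 12)*13 - (130/71 - 12*221**2 + (27686/71)*221) = -14*13 - (130/71 - 12*48841 + 6118606/71) = -182 - (130/71 - 586092 + 6118606/71) = -182 - 1*(-35493796/71) = -182 + 35493796/71 = 35480874/71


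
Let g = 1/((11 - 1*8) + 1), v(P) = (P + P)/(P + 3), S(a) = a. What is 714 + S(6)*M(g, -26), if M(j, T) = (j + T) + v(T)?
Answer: 26361/46 ≈ 573.07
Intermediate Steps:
v(P) = 2*P/(3 + P) (v(P) = (2*P)/(3 + P) = 2*P/(3 + P))
g = ¼ (g = 1/((11 - 8) + 1) = 1/(3 + 1) = 1/4 = ¼ ≈ 0.25000)
M(j, T) = T + j + 2*T/(3 + T) (M(j, T) = (j + T) + 2*T/(3 + T) = (T + j) + 2*T/(3 + T) = T + j + 2*T/(3 + T))
714 + S(6)*M(g, -26) = 714 + 6*((2*(-26) + (3 - 26)*(-26 + ¼))/(3 - 26)) = 714 + 6*((-52 - 23*(-103/4))/(-23)) = 714 + 6*(-(-52 + 2369/4)/23) = 714 + 6*(-1/23*2161/4) = 714 + 6*(-2161/92) = 714 - 6483/46 = 26361/46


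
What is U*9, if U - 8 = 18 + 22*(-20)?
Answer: -3726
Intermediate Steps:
U = -414 (U = 8 + (18 + 22*(-20)) = 8 + (18 - 440) = 8 - 422 = -414)
U*9 = -414*9 = -3726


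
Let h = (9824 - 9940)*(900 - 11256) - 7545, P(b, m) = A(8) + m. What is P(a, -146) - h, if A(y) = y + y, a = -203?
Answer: -1193881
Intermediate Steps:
A(y) = 2*y
P(b, m) = 16 + m (P(b, m) = 2*8 + m = 16 + m)
h = 1193751 (h = -116*(-10356) - 7545 = 1201296 - 7545 = 1193751)
P(a, -146) - h = (16 - 146) - 1*1193751 = -130 - 1193751 = -1193881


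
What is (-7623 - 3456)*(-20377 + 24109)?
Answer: -41346828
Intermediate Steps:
(-7623 - 3456)*(-20377 + 24109) = -11079*3732 = -41346828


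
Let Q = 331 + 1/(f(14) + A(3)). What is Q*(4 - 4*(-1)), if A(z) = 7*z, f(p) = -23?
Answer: 2644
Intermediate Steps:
Q = 661/2 (Q = 331 + 1/(-23 + 7*3) = 331 + 1/(-23 + 21) = 331 + 1/(-2) = 331 - ½ = 661/2 ≈ 330.50)
Q*(4 - 4*(-1)) = 661*(4 - 4*(-1))/2 = 661*(4 + 4)/2 = (661/2)*8 = 2644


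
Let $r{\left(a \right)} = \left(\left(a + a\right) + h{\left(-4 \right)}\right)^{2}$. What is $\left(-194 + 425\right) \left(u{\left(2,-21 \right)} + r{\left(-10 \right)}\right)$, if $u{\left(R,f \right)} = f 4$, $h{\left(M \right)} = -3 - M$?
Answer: $63987$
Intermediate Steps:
$r{\left(a \right)} = \left(1 + 2 a\right)^{2}$ ($r{\left(a \right)} = \left(\left(a + a\right) - -1\right)^{2} = \left(2 a + \left(-3 + 4\right)\right)^{2} = \left(2 a + 1\right)^{2} = \left(1 + 2 a\right)^{2}$)
$u{\left(R,f \right)} = 4 f$
$\left(-194 + 425\right) \left(u{\left(2,-21 \right)} + r{\left(-10 \right)}\right) = \left(-194 + 425\right) \left(4 \left(-21\right) + \left(1 + 2 \left(-10\right)\right)^{2}\right) = 231 \left(-84 + \left(1 - 20\right)^{2}\right) = 231 \left(-84 + \left(-19\right)^{2}\right) = 231 \left(-84 + 361\right) = 231 \cdot 277 = 63987$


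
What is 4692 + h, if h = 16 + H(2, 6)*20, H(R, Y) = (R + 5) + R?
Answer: 4888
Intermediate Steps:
H(R, Y) = 5 + 2*R (H(R, Y) = (5 + R) + R = 5 + 2*R)
h = 196 (h = 16 + (5 + 2*2)*20 = 16 + (5 + 4)*20 = 16 + 9*20 = 16 + 180 = 196)
4692 + h = 4692 + 196 = 4888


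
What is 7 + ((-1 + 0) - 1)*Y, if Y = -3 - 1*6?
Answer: 25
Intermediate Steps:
Y = -9 (Y = -3 - 6 = -9)
7 + ((-1 + 0) - 1)*Y = 7 + ((-1 + 0) - 1)*(-9) = 7 + (-1 - 1)*(-9) = 7 - 2*(-9) = 7 + 18 = 25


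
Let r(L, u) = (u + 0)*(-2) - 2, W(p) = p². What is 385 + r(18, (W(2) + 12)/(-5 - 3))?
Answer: 387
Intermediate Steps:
r(L, u) = -2 - 2*u (r(L, u) = u*(-2) - 2 = -2*u - 2 = -2 - 2*u)
385 + r(18, (W(2) + 12)/(-5 - 3)) = 385 + (-2 - 2*(2² + 12)/(-5 - 3)) = 385 + (-2 - 2*(4 + 12)/(-8)) = 385 + (-2 - 32*(-1)/8) = 385 + (-2 - 2*(-2)) = 385 + (-2 + 4) = 385 + 2 = 387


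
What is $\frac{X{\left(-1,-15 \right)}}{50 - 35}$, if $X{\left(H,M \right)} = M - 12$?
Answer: $- \frac{9}{5} \approx -1.8$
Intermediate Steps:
$X{\left(H,M \right)} = -12 + M$ ($X{\left(H,M \right)} = M - 12 = -12 + M$)
$\frac{X{\left(-1,-15 \right)}}{50 - 35} = \frac{-12 - 15}{50 - 35} = - \frac{27}{15} = \left(-27\right) \frac{1}{15} = - \frac{9}{5}$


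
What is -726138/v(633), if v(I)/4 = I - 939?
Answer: 2373/4 ≈ 593.25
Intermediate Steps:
v(I) = -3756 + 4*I (v(I) = 4*(I - 939) = 4*(-939 + I) = -3756 + 4*I)
-726138/v(633) = -726138/(-3756 + 4*633) = -726138/(-3756 + 2532) = -726138/(-1224) = -726138*(-1/1224) = 2373/4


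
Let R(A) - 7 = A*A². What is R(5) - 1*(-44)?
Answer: 176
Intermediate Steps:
R(A) = 7 + A³ (R(A) = 7 + A*A² = 7 + A³)
R(5) - 1*(-44) = (7 + 5³) - 1*(-44) = (7 + 125) + 44 = 132 + 44 = 176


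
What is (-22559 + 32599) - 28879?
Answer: -18839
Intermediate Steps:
(-22559 + 32599) - 28879 = 10040 - 28879 = -18839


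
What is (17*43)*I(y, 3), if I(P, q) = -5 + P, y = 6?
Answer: 731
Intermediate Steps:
(17*43)*I(y, 3) = (17*43)*(-5 + 6) = 731*1 = 731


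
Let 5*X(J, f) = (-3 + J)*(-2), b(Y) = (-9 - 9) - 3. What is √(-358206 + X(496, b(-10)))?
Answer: 4*I*√560005/5 ≈ 598.67*I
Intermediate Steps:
b(Y) = -21 (b(Y) = -18 - 3 = -21)
X(J, f) = 6/5 - 2*J/5 (X(J, f) = ((-3 + J)*(-2))/5 = (6 - 2*J)/5 = 6/5 - 2*J/5)
√(-358206 + X(496, b(-10))) = √(-358206 + (6/5 - ⅖*496)) = √(-358206 + (6/5 - 992/5)) = √(-358206 - 986/5) = √(-1792016/5) = 4*I*√560005/5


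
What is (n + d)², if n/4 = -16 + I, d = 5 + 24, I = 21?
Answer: 2401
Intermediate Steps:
d = 29
n = 20 (n = 4*(-16 + 21) = 4*5 = 20)
(n + d)² = (20 + 29)² = 49² = 2401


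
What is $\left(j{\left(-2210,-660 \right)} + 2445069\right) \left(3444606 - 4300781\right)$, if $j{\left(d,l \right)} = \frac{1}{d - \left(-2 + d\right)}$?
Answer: $- \frac{4186814758325}{2} \approx -2.0934 \cdot 10^{12}$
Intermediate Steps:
$j{\left(d,l \right)} = \frac{1}{2}$
$\left(j{\left(-2210,-660 \right)} + 2445069\right) \left(3444606 - 4300781\right) = \left(\frac{1}{2} + 2445069\right) \left(3444606 - 4300781\right) = \frac{4890139}{2} \left(-856175\right) = - \frac{4186814758325}{2}$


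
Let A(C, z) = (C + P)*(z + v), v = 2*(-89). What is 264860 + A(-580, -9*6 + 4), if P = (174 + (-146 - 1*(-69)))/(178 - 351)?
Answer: 68720416/173 ≈ 3.9723e+5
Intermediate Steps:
P = -97/173 (P = (174 + (-146 + 69))/(-173) = (174 - 77)*(-1/173) = 97*(-1/173) = -97/173 ≈ -0.56069)
v = -178
A(C, z) = (-178 + z)*(-97/173 + C) (A(C, z) = (C - 97/173)*(z - 178) = (-97/173 + C)*(-178 + z) = (-178 + z)*(-97/173 + C))
264860 + A(-580, -9*6 + 4) = 264860 + (17266/173 - 178*(-580) - 97*(-9*6 + 4)/173 - 580*(-9*6 + 4)) = 264860 + (17266/173 + 103240 - 97*(-54 + 4)/173 - 580*(-54 + 4)) = 264860 + (17266/173 + 103240 - 97/173*(-50) - 580*(-50)) = 264860 + (17266/173 + 103240 + 4850/173 + 29000) = 264860 + 22899636/173 = 68720416/173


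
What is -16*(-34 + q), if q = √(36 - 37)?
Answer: 544 - 16*I ≈ 544.0 - 16.0*I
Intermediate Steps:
q = I (q = √(-1) = I ≈ 1.0*I)
-16*(-34 + q) = -16*(-34 + I) = 544 - 16*I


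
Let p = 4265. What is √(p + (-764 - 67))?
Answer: √3434 ≈ 58.600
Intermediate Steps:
√(p + (-764 - 67)) = √(4265 + (-764 - 67)) = √(4265 - 831) = √3434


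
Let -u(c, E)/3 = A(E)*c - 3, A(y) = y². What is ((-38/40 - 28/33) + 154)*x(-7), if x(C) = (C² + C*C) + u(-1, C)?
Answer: 12757531/330 ≈ 38659.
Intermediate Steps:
u(c, E) = 9 - 3*c*E² (u(c, E) = -3*(E²*c - 3) = -3*(c*E² - 3) = -3*(-3 + c*E²) = 9 - 3*c*E²)
x(C) = 9 + 5*C² (x(C) = (C² + C*C) + (9 - 3*(-1)*C²) = (C² + C²) + (9 + 3*C²) = 2*C² + (9 + 3*C²) = 9 + 5*C²)
((-38/40 - 28/33) + 154)*x(-7) = ((-38/40 - 28/33) + 154)*(9 + 5*(-7)²) = ((-38*1/40 - 28*1/33) + 154)*(9 + 5*49) = ((-19/20 - 28/33) + 154)*(9 + 245) = (-1187/660 + 154)*254 = (100453/660)*254 = 12757531/330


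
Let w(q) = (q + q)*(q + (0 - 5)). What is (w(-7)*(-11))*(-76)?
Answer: 140448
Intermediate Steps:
w(q) = 2*q*(-5 + q) (w(q) = (2*q)*(q - 5) = (2*q)*(-5 + q) = 2*q*(-5 + q))
(w(-7)*(-11))*(-76) = ((2*(-7)*(-5 - 7))*(-11))*(-76) = ((2*(-7)*(-12))*(-11))*(-76) = (168*(-11))*(-76) = -1848*(-76) = 140448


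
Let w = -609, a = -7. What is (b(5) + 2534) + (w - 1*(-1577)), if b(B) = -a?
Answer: 3509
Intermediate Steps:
b(B) = 7 (b(B) = -1*(-7) = 7)
(b(5) + 2534) + (w - 1*(-1577)) = (7 + 2534) + (-609 - 1*(-1577)) = 2541 + (-609 + 1577) = 2541 + 968 = 3509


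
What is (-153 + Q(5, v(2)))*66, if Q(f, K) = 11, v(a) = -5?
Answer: -9372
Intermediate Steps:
(-153 + Q(5, v(2)))*66 = (-153 + 11)*66 = -142*66 = -9372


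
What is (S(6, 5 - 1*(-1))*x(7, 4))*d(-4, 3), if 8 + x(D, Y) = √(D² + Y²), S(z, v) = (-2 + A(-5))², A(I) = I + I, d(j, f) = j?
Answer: 4608 - 576*√65 ≈ -35.860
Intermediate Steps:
A(I) = 2*I
S(z, v) = 144 (S(z, v) = (-2 + 2*(-5))² = (-2 - 10)² = (-12)² = 144)
x(D, Y) = -8 + √(D² + Y²)
(S(6, 5 - 1*(-1))*x(7, 4))*d(-4, 3) = (144*(-8 + √(7² + 4²)))*(-4) = (144*(-8 + √(49 + 16)))*(-4) = (144*(-8 + √65))*(-4) = (-1152 + 144*√65)*(-4) = 4608 - 576*√65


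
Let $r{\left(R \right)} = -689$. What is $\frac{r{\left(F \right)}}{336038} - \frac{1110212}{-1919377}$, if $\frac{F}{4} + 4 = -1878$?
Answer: $\frac{371750969303}{644983608326} \approx 0.57637$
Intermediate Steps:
$F = -7528$ ($F = -16 + 4 \left(-1878\right) = -16 - 7512 = -7528$)
$\frac{r{\left(F \right)}}{336038} - \frac{1110212}{-1919377} = - \frac{689}{336038} - \frac{1110212}{-1919377} = \left(-689\right) \frac{1}{336038} - - \frac{1110212}{1919377} = - \frac{689}{336038} + \frac{1110212}{1919377} = \frac{371750969303}{644983608326}$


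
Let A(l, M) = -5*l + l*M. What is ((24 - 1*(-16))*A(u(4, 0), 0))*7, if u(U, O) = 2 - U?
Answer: 2800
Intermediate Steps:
A(l, M) = -5*l + M*l
((24 - 1*(-16))*A(u(4, 0), 0))*7 = ((24 - 1*(-16))*((2 - 1*4)*(-5 + 0)))*7 = ((24 + 16)*((2 - 4)*(-5)))*7 = (40*(-2*(-5)))*7 = (40*10)*7 = 400*7 = 2800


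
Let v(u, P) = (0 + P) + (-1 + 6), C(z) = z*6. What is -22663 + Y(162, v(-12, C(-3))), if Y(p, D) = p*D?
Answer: -24769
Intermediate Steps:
C(z) = 6*z
v(u, P) = 5 + P (v(u, P) = P + 5 = 5 + P)
Y(p, D) = D*p
-22663 + Y(162, v(-12, C(-3))) = -22663 + (5 + 6*(-3))*162 = -22663 + (5 - 18)*162 = -22663 - 13*162 = -22663 - 2106 = -24769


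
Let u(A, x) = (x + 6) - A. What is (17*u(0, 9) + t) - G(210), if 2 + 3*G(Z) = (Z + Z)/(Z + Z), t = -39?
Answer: 649/3 ≈ 216.33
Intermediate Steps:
G(Z) = -⅓ (G(Z) = -⅔ + ((Z + Z)/(Z + Z))/3 = -⅔ + ((2*Z)/((2*Z)))/3 = -⅔ + ((2*Z)*(1/(2*Z)))/3 = -⅔ + (⅓)*1 = -⅔ + ⅓ = -⅓)
u(A, x) = 6 + x - A (u(A, x) = (6 + x) - A = 6 + x - A)
(17*u(0, 9) + t) - G(210) = (17*(6 + 9 - 1*0) - 39) - 1*(-⅓) = (17*(6 + 9 + 0) - 39) + ⅓ = (17*15 - 39) + ⅓ = (255 - 39) + ⅓ = 216 + ⅓ = 649/3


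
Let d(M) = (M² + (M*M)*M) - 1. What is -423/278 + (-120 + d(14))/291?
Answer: 660589/80898 ≈ 8.1657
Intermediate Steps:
d(M) = -1 + M² + M³ (d(M) = (M² + M²*M) - 1 = (M² + M³) - 1 = -1 + M² + M³)
-423/278 + (-120 + d(14))/291 = -423/278 + (-120 + (-1 + 14² + 14³))/291 = -423*1/278 + (-120 + (-1 + 196 + 2744))*(1/291) = -423/278 + (-120 + 2939)*(1/291) = -423/278 + 2819*(1/291) = -423/278 + 2819/291 = 660589/80898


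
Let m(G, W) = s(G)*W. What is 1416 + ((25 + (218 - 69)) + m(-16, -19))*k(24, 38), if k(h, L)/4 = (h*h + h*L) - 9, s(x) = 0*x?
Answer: 1030800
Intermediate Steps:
s(x) = 0
m(G, W) = 0 (m(G, W) = 0*W = 0)
k(h, L) = -36 + 4*h² + 4*L*h (k(h, L) = 4*((h*h + h*L) - 9) = 4*((h² + L*h) - 9) = 4*(-9 + h² + L*h) = -36 + 4*h² + 4*L*h)
1416 + ((25 + (218 - 69)) + m(-16, -19))*k(24, 38) = 1416 + ((25 + (218 - 69)) + 0)*(-36 + 4*24² + 4*38*24) = 1416 + ((25 + 149) + 0)*(-36 + 4*576 + 3648) = 1416 + (174 + 0)*(-36 + 2304 + 3648) = 1416 + 174*5916 = 1416 + 1029384 = 1030800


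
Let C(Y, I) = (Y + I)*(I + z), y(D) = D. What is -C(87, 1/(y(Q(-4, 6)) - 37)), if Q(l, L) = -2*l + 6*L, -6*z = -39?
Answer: -28365/49 ≈ -578.88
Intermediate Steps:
z = 13/2 (z = -⅙*(-39) = 13/2 ≈ 6.5000)
C(Y, I) = (13/2 + I)*(I + Y) (C(Y, I) = (Y + I)*(I + 13/2) = (I + Y)*(13/2 + I) = (13/2 + I)*(I + Y))
-C(87, 1/(y(Q(-4, 6)) - 37)) = -((1/((-2*(-4) + 6*6) - 37))² + 13/(2*((-2*(-4) + 6*6) - 37)) + (13/2)*87 + 87/((-2*(-4) + 6*6) - 37)) = -((1/((8 + 36) - 37))² + 13/(2*((8 + 36) - 37)) + 1131/2 + 87/((8 + 36) - 37)) = -((1/(44 - 37))² + 13/(2*(44 - 37)) + 1131/2 + 87/(44 - 37)) = -((1/7)² + (13/2)/7 + 1131/2 + 87/7) = -((⅐)² + (13/2)*(⅐) + 1131/2 + (⅐)*87) = -(1/49 + 13/14 + 1131/2 + 87/7) = -1*28365/49 = -28365/49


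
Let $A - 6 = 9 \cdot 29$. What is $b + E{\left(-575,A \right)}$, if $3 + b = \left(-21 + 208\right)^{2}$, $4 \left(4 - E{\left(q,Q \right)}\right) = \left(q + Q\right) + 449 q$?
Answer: $\frac{398363}{4} \approx 99591.0$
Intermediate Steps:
$A = 267$ ($A = 6 + 9 \cdot 29 = 6 + 261 = 267$)
$E{\left(q,Q \right)} = 4 - \frac{225 q}{2} - \frac{Q}{4}$ ($E{\left(q,Q \right)} = 4 - \frac{\left(q + Q\right) + 449 q}{4} = 4 - \frac{\left(Q + q\right) + 449 q}{4} = 4 - \frac{Q + 450 q}{4} = 4 - \left(\frac{Q}{4} + \frac{225 q}{2}\right) = 4 - \frac{225 q}{2} - \frac{Q}{4}$)
$b = 34966$ ($b = -3 + \left(-21 + 208\right)^{2} = -3 + 187^{2} = -3 + 34969 = 34966$)
$b + E{\left(-575,A \right)} = 34966 - - \frac{258499}{4} = 34966 + \left(4 + \frac{129375}{2} - \frac{267}{4}\right) = 34966 + \frac{258499}{4} = \frac{398363}{4}$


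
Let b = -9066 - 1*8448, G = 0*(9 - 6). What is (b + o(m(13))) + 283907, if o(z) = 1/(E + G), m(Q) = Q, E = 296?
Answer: 78852329/296 ≈ 2.6639e+5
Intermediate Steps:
G = 0 (G = 0*3 = 0)
o(z) = 1/296 (o(z) = 1/(296 + 0) = 1/296)
b = -17514 (b = -9066 - 8448 = -17514)
(b + o(m(13))) + 283907 = (-17514 + 1/296) + 283907 = -5184143/296 + 283907 = 78852329/296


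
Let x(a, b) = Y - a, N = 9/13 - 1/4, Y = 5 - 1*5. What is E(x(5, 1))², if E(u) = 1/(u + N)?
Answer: 2704/56169 ≈ 0.048140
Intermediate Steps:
Y = 0 (Y = 5 - 5 = 0)
N = 23/52 (N = 9*(1/13) - 1*¼ = 9/13 - ¼ = 23/52 ≈ 0.44231)
x(a, b) = -a (x(a, b) = 0 - a = -a)
E(u) = 1/(23/52 + u) (E(u) = 1/(u + 23/52) = 1/(23/52 + u))
E(x(5, 1))² = (52/(23 + 52*(-1*5)))² = (52/(23 + 52*(-5)))² = (52/(23 - 260))² = (52/(-237))² = (52*(-1/237))² = (-52/237)² = 2704/56169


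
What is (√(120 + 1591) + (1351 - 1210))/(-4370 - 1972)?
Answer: -47/2114 - √1711/6342 ≈ -0.028755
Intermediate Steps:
(√(120 + 1591) + (1351 - 1210))/(-4370 - 1972) = (√1711 + 141)/(-6342) = (141 + √1711)*(-1/6342) = -47/2114 - √1711/6342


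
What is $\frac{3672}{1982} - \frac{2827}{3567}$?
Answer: $\frac{3747455}{3534897} \approx 1.0601$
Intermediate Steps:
$\frac{3672}{1982} - \frac{2827}{3567} = 3672 \cdot \frac{1}{1982} - \frac{2827}{3567} = \frac{1836}{991} - \frac{2827}{3567} = \frac{3747455}{3534897}$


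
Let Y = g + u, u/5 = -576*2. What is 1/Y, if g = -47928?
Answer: -1/53688 ≈ -1.8626e-5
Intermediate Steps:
u = -5760 (u = 5*(-576*2) = 5*(-48*24) = 5*(-1152) = -5760)
Y = -53688 (Y = -47928 - 5760 = -53688)
1/Y = 1/(-53688) = -1/53688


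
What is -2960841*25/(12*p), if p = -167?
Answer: 24673675/668 ≈ 36937.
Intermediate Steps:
-2960841*25/(12*p) = -2960841/((60*(-167))/125) = -2960841/((-10020*1/125)) = -2960841/(-2004/25) = -2960841*(-25/2004) = 24673675/668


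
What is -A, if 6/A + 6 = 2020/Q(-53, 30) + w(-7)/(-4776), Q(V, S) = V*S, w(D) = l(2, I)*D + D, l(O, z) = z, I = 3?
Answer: 126564/153239 ≈ 0.82593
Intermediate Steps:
w(D) = 4*D (w(D) = 3*D + D = 4*D)
Q(V, S) = S*V
A = -126564/153239 (A = 6/(-6 + (2020/((30*(-53))) + (4*(-7))/(-4776))) = 6/(-6 + (2020/(-1590) - 28*(-1/4776))) = 6/(-6 + (2020*(-1/1590) + 7/1194)) = 6/(-6 + (-202/159 + 7/1194)) = 6/(-6 - 26675/21094) = 6/(-153239/21094) = 6*(-21094/153239) = -126564/153239 ≈ -0.82593)
-A = -1*(-126564/153239) = 126564/153239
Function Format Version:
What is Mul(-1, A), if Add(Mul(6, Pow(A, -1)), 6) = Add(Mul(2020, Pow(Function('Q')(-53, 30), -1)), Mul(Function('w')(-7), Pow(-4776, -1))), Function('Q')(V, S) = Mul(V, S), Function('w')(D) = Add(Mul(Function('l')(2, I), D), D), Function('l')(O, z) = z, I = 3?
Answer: Rational(126564, 153239) ≈ 0.82593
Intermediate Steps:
Function('w')(D) = Mul(4, D) (Function('w')(D) = Add(Mul(3, D), D) = Mul(4, D))
Function('Q')(V, S) = Mul(S, V)
A = Rational(-126564, 153239) (A = Mul(6, Pow(Add(-6, Add(Mul(2020, Pow(Mul(30, -53), -1)), Mul(Mul(4, -7), Pow(-4776, -1)))), -1)) = Mul(6, Pow(Add(-6, Add(Mul(2020, Pow(-1590, -1)), Mul(-28, Rational(-1, 4776)))), -1)) = Mul(6, Pow(Add(-6, Add(Mul(2020, Rational(-1, 1590)), Rational(7, 1194))), -1)) = Mul(6, Pow(Add(-6, Add(Rational(-202, 159), Rational(7, 1194))), -1)) = Mul(6, Pow(Add(-6, Rational(-26675, 21094)), -1)) = Mul(6, Pow(Rational(-153239, 21094), -1)) = Mul(6, Rational(-21094, 153239)) = Rational(-126564, 153239) ≈ -0.82593)
Mul(-1, A) = Mul(-1, Rational(-126564, 153239)) = Rational(126564, 153239)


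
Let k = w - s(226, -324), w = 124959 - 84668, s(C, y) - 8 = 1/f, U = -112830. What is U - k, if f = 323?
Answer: -49455498/323 ≈ -1.5311e+5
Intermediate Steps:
s(C, y) = 2585/323 (s(C, y) = 8 + 1/323 = 2585/323)
w = 40291
k = 13011408/323 (k = 40291 - 1*2585/323 = 40291 - 2585/323 = 13011408/323 ≈ 40283.)
U - k = -112830 - 1*13011408/323 = -112830 - 13011408/323 = -49455498/323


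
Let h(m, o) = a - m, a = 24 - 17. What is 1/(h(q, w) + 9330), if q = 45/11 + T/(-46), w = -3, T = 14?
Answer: 253/2361303 ≈ 0.00010714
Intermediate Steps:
a = 7
q = 958/253 (q = 45/11 + 14/(-46) = 45*(1/11) + 14*(-1/46) = 45/11 - 7/23 = 958/253 ≈ 3.7866)
h(m, o) = 7 - m
1/(h(q, w) + 9330) = 1/((7 - 1*958/253) + 9330) = 1/((7 - 958/253) + 9330) = 1/(813/253 + 9330) = 1/(2361303/253) = 253/2361303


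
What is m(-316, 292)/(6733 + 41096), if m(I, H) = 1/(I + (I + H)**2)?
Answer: 1/12435540 ≈ 8.0415e-8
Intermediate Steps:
m(I, H) = 1/(I + (H + I)**2)
m(-316, 292)/(6733 + 41096) = 1/((-316 + (292 - 316)**2)*(6733 + 41096)) = 1/(-316 + (-24)**2*47829) = (1/47829)/(-316 + 576) = (1/47829)/260 = (1/260)*(1/47829) = 1/12435540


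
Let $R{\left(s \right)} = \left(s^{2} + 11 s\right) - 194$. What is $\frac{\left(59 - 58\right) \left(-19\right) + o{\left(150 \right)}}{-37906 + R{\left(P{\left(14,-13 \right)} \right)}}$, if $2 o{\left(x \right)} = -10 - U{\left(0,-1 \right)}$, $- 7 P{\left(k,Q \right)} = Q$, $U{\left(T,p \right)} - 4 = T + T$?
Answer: $\frac{637}{932865} \approx 0.00068284$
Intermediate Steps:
$U{\left(T,p \right)} = 4 + 2 T$ ($U{\left(T,p \right)} = 4 + \left(T + T\right) = 4 + 2 T$)
$P{\left(k,Q \right)} = - \frac{Q}{7}$
$o{\left(x \right)} = -7$ ($o{\left(x \right)} = \frac{-10 - \left(4 + 2 \cdot 0\right)}{2} = \frac{-10 - \left(4 + 0\right)}{2} = \frac{-10 - 4}{2} = \frac{1}{2} \left(-14\right) = -7$)
$R{\left(s \right)} = -194 + s^{2} + 11 s$
$\frac{\left(59 - 58\right) \left(-19\right) + o{\left(150 \right)}}{-37906 + R{\left(P{\left(14,-13 \right)} \right)}} = \frac{\left(59 - 58\right) \left(-19\right) - 7}{-37906 + \left(-194 + \left(\left(- \frac{1}{7}\right) \left(-13\right)\right)^{2} + 11 \left(\left(- \frac{1}{7}\right) \left(-13\right)\right)\right)} = \frac{1 \left(-19\right) - 7}{-37906 + \left(-194 + \left(\frac{13}{7}\right)^{2} + 11 \cdot \frac{13}{7}\right)} = \frac{-19 - 7}{-37906 + \left(-194 + \frac{169}{49} + \frac{143}{7}\right)} = - \frac{26}{-37906 - \frac{8336}{49}} = - \frac{26}{- \frac{1865730}{49}} = \left(-26\right) \left(- \frac{49}{1865730}\right) = \frac{637}{932865}$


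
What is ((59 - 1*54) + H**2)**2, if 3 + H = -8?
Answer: 15876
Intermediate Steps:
H = -11 (H = -3 - 8 = -11)
((59 - 1*54) + H**2)**2 = ((59 - 1*54) + (-11)**2)**2 = ((59 - 54) + 121)**2 = (5 + 121)**2 = 126**2 = 15876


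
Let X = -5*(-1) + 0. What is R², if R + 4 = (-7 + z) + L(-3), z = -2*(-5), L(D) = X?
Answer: 16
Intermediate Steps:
X = 5 (X = 5 + 0 = 5)
L(D) = 5
z = 10
R = 4 (R = -4 + ((-7 + 10) + 5) = -4 + (3 + 5) = -4 + 8 = 4)
R² = 4² = 16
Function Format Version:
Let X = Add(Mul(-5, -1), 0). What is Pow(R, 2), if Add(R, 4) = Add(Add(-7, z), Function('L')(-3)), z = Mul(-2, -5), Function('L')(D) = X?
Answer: 16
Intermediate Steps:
X = 5 (X = Add(5, 0) = 5)
Function('L')(D) = 5
z = 10
R = 4 (R = Add(-4, Add(Add(-7, 10), 5)) = Add(-4, Add(3, 5)) = Add(-4, 8) = 4)
Pow(R, 2) = Pow(4, 2) = 16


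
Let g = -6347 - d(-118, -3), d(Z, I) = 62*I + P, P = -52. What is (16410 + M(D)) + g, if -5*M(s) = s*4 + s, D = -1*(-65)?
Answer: 10236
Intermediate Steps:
D = 65
d(Z, I) = -52 + 62*I (d(Z, I) = 62*I - 52 = -52 + 62*I)
g = -6109 (g = -6347 - (-52 + 62*(-3)) = -6347 - (-52 - 186) = -6347 - 1*(-238) = -6347 + 238 = -6109)
M(s) = -s (M(s) = -(s*4 + s)/5 = -(4*s + s)/5 = -s)
(16410 + M(D)) + g = (16410 - 1*65) - 6109 = (16410 - 65) - 6109 = 16345 - 6109 = 10236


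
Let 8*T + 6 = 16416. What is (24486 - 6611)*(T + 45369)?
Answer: 3390547875/4 ≈ 8.4764e+8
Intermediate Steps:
T = 8205/4 (T = -3/4 + (1/8)*16416 = -3/4 + 2052 = 8205/4 ≈ 2051.3)
(24486 - 6611)*(T + 45369) = (24486 - 6611)*(8205/4 + 45369) = 17875*(189681/4) = 3390547875/4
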